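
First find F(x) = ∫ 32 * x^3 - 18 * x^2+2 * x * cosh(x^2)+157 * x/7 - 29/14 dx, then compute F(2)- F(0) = sinh(4) + 845/7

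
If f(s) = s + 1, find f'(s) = 1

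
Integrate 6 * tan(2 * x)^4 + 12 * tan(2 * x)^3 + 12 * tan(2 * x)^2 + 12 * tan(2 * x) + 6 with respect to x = (tan(2*x) + 1)^3 + C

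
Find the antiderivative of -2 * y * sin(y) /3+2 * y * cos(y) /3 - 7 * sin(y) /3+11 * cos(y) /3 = sqrt(2)*(2*y + 9)*sin(y + pi/4)/3 + C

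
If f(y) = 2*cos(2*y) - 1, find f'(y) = -4*sin(2*y)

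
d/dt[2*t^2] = 4*t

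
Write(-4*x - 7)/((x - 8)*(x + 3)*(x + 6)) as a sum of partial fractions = 17/(42*(x + 6)) - 5/(33*(x + 3)) - 39/(154*(x - 8))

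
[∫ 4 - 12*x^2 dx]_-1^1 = 0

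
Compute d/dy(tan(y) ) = cos(y)^(-2)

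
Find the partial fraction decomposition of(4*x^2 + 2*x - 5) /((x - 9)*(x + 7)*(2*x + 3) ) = -4/(231*(2*x + 3)) + 177/(176*(x + 7)) + 337/(336*(x - 9))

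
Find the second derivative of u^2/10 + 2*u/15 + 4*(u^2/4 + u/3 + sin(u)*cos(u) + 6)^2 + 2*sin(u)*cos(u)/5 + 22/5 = -4*u^2*sin(2*u) + 3*u^2 - 16*u*sin(2*u)/3 + 8*u*cos(2*u) + 4*u + 16*(1 - cos(2*u))^2 - 474*sin(2*u)/5 + 112*cos(2*u)/3 + 49/45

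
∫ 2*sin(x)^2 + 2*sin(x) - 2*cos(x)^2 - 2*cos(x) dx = -sin(2*x) - 2*sqrt(2)*sin(x + pi/4) + C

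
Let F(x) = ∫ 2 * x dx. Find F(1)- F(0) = 1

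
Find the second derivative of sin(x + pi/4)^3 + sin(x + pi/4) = -7*sin(x + pi/4)/4 + 9*cos(3*x + pi/4)/4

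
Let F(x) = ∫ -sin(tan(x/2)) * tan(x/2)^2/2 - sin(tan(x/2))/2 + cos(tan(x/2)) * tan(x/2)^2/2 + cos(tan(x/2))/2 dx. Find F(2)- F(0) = -1 + cos(tan(1)) + sin(tan(1))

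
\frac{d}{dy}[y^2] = 2*y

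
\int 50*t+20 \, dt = 25*t^2 + 20*t + C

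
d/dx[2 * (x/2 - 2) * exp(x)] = x*exp(x) - 3*exp(x)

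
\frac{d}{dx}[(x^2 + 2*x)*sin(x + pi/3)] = x^2*cos(x + pi/3) + 2*sqrt(2)*x*cos(x + pi/12) + 2*sin(x + pi/3)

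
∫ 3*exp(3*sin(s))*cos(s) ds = exp(3*sin(s)) + C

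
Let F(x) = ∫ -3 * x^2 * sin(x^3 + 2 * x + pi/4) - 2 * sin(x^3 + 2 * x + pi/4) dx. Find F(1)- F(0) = cos(pi/4 + 3) - sqrt(2)/2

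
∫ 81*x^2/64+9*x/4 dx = 27*x^3/64 + 9*x^2/8 + C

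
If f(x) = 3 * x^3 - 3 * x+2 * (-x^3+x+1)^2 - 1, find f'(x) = 12*x^5 - 16*x^3 - 3*x^2 + 4*x + 1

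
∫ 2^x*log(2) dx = 2^x + C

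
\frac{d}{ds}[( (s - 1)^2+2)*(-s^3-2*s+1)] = -5*s^4 + 8*s^3 - 15*s^2 + 10*s - 8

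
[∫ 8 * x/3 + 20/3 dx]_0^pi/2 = (-4 + 2*pi)*(pi/6 + 2) + 8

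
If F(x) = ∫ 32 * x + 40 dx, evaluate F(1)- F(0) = 56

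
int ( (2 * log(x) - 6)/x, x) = (log(x) - 3)^2 + C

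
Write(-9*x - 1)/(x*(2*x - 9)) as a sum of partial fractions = -83/(9*(2*x - 9)) + 1/(9*x)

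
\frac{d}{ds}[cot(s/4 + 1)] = -1/(4*sin(s/4 + 1)^2)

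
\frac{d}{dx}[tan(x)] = cos(x)^(-2)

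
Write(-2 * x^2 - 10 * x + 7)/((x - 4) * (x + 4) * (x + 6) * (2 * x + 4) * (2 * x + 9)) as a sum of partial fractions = -92/(255*(2*x + 9)) - 1/(96*(x + 6)) + 15/(64*(x + 4)) - 19/(480*(x + 2)) - 13/(3264*(x - 4))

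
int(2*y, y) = y^2 + C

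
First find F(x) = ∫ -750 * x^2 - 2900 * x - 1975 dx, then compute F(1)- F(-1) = -4450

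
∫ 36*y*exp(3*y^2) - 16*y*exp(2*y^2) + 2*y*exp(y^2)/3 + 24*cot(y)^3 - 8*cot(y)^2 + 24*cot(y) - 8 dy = 6*exp(3*y^2) - 4*exp(2*y^2) + exp(y^2)/3 - 12*cot(y)^2 + 8*cot(y) + C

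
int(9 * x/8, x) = 9*x^2/16 + C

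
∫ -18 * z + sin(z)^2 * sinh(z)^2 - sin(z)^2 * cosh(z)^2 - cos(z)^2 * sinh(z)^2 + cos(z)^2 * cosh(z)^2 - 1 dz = -9*z^2 - z + sin(2*z)/2 + C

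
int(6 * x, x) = 3*x^2 + C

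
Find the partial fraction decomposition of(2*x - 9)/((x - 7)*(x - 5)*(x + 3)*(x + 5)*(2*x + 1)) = -32/(1485*(2*x + 1)) - 19/(2160*(x + 5)) + 3/(160*(x + 3)) - 1/(1760*(x - 5)) + 1/(720*(x - 7))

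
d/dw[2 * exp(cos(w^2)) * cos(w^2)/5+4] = -4*w*(cos(w^2) + 1)*exp(cos(w^2))*sin(w^2)/5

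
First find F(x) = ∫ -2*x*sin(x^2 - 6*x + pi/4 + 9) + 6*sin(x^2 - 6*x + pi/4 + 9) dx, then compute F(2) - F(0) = cos(pi/4 + 1) - cos(pi/4 + 9)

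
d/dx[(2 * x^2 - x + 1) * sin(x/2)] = x^2*cos(x/2) + 4*x*sin(x/2) - x*cos(x/2)/2 - sin(x/2) + cos(x/2)/2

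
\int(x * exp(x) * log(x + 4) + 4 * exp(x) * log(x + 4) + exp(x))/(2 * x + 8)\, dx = exp(x)*log(x + 4)/2 + C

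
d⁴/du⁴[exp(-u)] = exp(-u)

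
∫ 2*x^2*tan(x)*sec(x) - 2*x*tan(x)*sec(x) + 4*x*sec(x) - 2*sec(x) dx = 2*x*(x - 1)*sec(x) + C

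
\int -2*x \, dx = -x^2 + C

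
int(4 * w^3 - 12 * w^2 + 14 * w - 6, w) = w^4 - 4*w^3 + 7*w^2 - 6*w + C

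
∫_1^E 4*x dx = -2 + 2*exp(2)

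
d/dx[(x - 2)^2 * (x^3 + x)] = 5*x^4 - 16*x^3 + 15*x^2 - 8*x + 4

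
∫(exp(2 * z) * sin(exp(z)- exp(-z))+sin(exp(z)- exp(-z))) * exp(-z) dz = -cos(2*sinh(z)) + C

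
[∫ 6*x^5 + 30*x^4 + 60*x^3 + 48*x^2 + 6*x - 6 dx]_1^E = -36 + (-2 + (1 + E)^3)^2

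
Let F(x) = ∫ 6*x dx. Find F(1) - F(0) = 3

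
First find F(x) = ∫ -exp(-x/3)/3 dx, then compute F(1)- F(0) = -1 + exp(-1/3)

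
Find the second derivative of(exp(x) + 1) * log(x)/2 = (x^2*exp(x)*log(x) + 2*x*exp(x) - exp(x) - 1)/(2*x^2)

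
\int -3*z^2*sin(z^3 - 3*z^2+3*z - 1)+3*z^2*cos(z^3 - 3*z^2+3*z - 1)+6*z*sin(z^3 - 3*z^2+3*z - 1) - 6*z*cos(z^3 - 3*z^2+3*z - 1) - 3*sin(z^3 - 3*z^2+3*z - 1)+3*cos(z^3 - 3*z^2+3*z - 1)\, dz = sin((z - 1)^3) + cos((z - 1)^3) + C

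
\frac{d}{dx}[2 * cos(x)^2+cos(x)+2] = -(4*cos(x) + 1)*sin(x)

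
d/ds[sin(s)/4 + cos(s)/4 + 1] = -sin(s)/4 + cos(s)/4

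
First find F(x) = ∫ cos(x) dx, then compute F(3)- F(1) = -sin(1) + sin(3)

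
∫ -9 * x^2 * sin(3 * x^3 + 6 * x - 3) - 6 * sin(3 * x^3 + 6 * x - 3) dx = cos(3*x^3 + 6*x - 3) + C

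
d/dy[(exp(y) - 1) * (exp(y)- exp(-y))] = (2*exp(3*y) - exp(2*y) - 1)*exp(-y)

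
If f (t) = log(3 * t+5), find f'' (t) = -9/(9*t^2 + 30*t + 25)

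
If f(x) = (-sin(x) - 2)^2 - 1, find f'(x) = 2*(sin(x) + 2)*cos(x)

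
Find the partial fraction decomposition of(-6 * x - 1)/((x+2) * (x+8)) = -47/(6*(x + 8)) + 11/(6*(x + 2))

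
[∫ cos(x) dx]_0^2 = sin(2)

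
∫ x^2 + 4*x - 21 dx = x^3/3 + 2*x^2 - 21*x + C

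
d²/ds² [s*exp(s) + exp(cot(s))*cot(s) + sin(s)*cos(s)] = s*exp(s) + 2*exp(s) + exp(cot(s))*cot(s)^5 + 4*exp(cot(s))*cot(s)^4 + 4*exp(cot(s))*cot(s)^3 + 6*exp(cot(s))*cot(s)^2 + 3*exp(cot(s))*cot(s) + 2*exp(cot(s)) - 2*sin(2*s)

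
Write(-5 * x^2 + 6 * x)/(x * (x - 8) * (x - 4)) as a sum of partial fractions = 7/(2*(x - 4)) - 17/(2*(x - 8))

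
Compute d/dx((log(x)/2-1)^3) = (3*log(x)^2 - 12*log(x) + 12)/(8*x)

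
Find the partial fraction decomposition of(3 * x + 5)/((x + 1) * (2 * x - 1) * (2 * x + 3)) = 1/(4*(2*x + 3)) + 13/(12*(2*x - 1)) - 2/(3*(x + 1))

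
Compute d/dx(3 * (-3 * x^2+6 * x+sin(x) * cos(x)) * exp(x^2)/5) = 3*(-6*x^3 + 12*x^2 + x*sin(2*x) - 6*x + cos(2*x) + 6)*exp(x^2)/5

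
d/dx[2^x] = 2^x*log(2)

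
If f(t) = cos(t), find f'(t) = -sin(t)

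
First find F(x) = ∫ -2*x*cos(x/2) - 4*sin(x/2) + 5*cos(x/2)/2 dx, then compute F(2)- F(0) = -3*sin(1)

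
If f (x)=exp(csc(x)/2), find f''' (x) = (1/2 + 3/(4*sin(x)) - 3/sin(x)^2 - 3/(2*sin(x)^3) - cos(x)^2/(8*sin(x)^4))*exp(1/(2*sin(x)))*cos(x)/sin(x)^2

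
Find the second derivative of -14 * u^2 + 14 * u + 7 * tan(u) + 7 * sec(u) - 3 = 14*sin(u)/cos(u)^3 - 28 - 7/cos(u) + 14/cos(u)^3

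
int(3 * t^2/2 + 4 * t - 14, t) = t^3/2 + 2*t^2 - 14*t + C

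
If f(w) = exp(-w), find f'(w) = -exp(-w)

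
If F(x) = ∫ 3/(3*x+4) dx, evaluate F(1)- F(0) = -log(4) + log(7)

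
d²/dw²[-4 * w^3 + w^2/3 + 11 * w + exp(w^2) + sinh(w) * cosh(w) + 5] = 4*w^2*exp(w^2) - 24*w + 2*exp(w^2) + 2*sinh(2*w) + 2/3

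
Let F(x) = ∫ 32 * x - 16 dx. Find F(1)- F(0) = 0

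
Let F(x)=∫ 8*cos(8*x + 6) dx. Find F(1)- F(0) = -sin(6) + sin(14)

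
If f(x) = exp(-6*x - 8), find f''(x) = 36*exp(-6*x - 8)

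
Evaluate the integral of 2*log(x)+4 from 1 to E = -2 + 4*E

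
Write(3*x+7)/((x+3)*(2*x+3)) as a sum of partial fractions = 5/(3*(2*x + 3)) + 2/(3*(x + 3))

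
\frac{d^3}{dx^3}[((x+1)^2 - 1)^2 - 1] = 24*x + 24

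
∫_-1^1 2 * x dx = 0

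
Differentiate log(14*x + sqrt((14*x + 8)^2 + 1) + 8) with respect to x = (196*x + 14*sqrt(196*x^2 + 224*x + 65) + 112)/(196*x^2 + 14*x*sqrt(196*x^2 + 224*x + 65) + 224*x + 8*sqrt(196*x^2 + 224*x + 65) + 65)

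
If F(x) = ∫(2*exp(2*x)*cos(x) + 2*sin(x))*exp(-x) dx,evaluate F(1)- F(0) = (E - exp(-1))*(cos(1) + sin(1))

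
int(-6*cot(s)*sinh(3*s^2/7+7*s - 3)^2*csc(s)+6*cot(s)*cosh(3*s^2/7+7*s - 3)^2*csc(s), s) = -6*csc(s) + C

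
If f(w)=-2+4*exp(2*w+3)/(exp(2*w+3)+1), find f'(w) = 8*exp(2*w + 3)/(exp(6)*exp(4*w) + 2*exp(3)*exp(2*w) + 1)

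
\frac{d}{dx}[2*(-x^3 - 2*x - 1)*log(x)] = (-6*x^3*log(x) - 2*x^3 - 4*x*log(x) - 4*x - 2)/x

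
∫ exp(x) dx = exp(x) + C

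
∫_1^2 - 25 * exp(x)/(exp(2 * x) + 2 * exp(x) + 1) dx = -25*exp(2)/(1 + exp(2)) + 25*E/(1 + E)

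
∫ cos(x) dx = sin(x) + C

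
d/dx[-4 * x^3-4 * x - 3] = -12*x^2 - 4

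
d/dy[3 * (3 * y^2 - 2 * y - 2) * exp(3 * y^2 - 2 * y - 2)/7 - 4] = (54*y^3 - 54*y^2 - 6*y + 6)*exp(3*y^2 - 2*y - 2)/7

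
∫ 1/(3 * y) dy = log(y)/3 + C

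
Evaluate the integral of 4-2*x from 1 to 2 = 1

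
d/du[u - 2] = 1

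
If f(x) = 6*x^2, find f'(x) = 12*x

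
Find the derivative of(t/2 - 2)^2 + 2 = t/2 - 2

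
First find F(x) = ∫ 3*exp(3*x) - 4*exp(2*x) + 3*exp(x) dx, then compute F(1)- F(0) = -2 + (-1 + E)^2 + (-1 + E)^3 + 2*E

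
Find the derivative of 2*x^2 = 4*x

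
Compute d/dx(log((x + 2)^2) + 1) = 2/(x + 2)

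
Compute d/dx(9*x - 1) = 9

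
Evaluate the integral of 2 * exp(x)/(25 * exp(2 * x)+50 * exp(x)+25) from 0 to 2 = -1/25 + 2*exp(2)/(25*(1 + exp(2)))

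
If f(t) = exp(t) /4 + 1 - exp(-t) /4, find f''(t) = (exp(2*t) - 1)*exp(-t)/4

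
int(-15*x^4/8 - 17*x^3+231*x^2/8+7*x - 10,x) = -3*x^5/8 - 17*x^4/4 + 77*x^3/8 + 7*x^2/2 - 10*x + C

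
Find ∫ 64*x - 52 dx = 32*x^2 - 52*x + C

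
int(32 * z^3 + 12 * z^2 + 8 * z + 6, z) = 8*z^4 + 4*z^3 + 4*z^2 + 6*z + C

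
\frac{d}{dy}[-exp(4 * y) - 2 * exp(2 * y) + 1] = -4*exp(4*y) - 4*exp(2*y)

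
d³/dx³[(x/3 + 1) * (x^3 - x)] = 8*x + 6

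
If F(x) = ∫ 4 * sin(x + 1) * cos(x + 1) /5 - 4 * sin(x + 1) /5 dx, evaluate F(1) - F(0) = -4*cos(1)/5 + cos(2) - cos(4)/5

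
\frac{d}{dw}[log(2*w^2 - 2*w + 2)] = (2*w - 1)/(w^2 - w + 1)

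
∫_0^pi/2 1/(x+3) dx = -log(6) + log(pi + 6)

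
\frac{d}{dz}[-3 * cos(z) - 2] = 3*sin(z)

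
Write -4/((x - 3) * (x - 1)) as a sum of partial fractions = 2/(x - 1) - 2/(x - 3)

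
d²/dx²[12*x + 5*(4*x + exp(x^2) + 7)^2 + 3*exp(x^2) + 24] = 160*x^3*exp(x^2) + 80*x^2*exp(2*x^2) + 292*x^2*exp(x^2) + 240*x*exp(x^2) + 20*exp(2*x^2) + 146*exp(x^2) + 160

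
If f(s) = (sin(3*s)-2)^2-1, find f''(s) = 36*sin(3*s) + 18*cos(6*s)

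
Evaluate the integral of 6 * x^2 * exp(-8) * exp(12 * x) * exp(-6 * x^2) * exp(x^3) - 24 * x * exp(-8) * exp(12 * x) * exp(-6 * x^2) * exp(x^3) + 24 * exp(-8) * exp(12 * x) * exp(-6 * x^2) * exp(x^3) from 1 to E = -2*exp(-1) + 2*exp((-2 + E)^3)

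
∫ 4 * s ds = 2*s^2 + C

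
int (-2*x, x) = -x^2 + C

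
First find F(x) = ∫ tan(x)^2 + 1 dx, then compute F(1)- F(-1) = 2*tan(1)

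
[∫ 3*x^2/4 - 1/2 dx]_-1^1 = -1/2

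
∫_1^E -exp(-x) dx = -exp(-1) + exp(-E)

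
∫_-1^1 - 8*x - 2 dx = -4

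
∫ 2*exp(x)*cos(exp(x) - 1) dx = 2*sin(exp(x) - 1) + C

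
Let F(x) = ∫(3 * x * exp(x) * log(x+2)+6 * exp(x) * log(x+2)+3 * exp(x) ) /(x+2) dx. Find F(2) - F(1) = -3*E*log(3) + 6*exp(2)*log(2)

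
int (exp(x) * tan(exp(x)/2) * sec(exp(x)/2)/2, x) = sec(exp(x)/2) + C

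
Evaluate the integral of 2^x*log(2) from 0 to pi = -1 + 2^pi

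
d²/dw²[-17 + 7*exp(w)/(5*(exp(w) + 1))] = (-7*exp(2*w) + 7*exp(w))/(5*exp(3*w) + 15*exp(2*w) + 15*exp(w) + 5)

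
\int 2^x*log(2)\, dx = 2^x + C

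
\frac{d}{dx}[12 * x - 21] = 12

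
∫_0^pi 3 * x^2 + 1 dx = pi + pi^3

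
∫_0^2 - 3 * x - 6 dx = -18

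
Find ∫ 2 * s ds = s^2 + C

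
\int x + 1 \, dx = x^2/2 + x + C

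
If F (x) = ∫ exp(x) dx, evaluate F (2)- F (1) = -E + exp(2)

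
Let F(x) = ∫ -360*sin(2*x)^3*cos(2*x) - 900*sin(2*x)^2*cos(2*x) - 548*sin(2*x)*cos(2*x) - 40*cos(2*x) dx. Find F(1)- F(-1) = -265*sin(2) + 75*sin(6)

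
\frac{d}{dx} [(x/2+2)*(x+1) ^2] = 3*x^2/2 + 6*x + 9/2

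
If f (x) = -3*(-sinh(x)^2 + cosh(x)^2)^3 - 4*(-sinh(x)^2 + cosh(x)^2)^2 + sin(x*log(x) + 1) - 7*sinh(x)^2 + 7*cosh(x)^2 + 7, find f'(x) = (log(x) + 1)*cos(x*log(x) + 1)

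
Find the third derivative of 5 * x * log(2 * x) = -5/x^2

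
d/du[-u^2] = -2*u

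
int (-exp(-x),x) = exp(-x) + C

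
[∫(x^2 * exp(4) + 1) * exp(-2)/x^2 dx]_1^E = -exp(2) - exp(-3) + exp(-2) + exp(3)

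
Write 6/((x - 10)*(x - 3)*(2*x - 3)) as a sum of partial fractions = 8/(17*(2*x - 3)) - 2/(7*(x - 3)) + 6/(119*(x - 10))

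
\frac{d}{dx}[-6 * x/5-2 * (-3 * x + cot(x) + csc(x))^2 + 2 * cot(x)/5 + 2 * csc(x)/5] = -12*x*cot(x)^2 - 12*x*cot(x)*csc(x) - 48*x + 4*cot(x)^3 + 8*cot(x)^2*csc(x) - 2*cot(x)^2/5 + 4*cot(x)*csc(x)^2 - 2*cot(x)*csc(x)/5 + 16*cot(x) + 16*csc(x) - 8/5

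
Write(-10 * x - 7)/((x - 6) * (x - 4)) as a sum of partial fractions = 47/(2*(x - 4)) - 67/(2*(x - 6))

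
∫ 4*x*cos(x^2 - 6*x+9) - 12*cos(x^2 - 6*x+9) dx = 2*sin((x - 3)^2) + C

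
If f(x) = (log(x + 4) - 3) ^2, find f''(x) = (8 - 2*log(x + 4))/(x^2 + 8*x + 16)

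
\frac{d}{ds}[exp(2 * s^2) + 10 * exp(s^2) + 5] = 4*s*exp(2*s^2) + 20*s*exp(s^2)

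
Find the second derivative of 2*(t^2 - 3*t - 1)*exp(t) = 2*t^2*exp(t) + 2*t*exp(t) - 10*exp(t)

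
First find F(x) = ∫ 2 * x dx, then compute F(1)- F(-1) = 0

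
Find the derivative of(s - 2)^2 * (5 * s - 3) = 15*s^2 - 46*s + 32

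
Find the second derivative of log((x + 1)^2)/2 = -1/(x^2 + 2*x + 1)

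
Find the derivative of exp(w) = exp(w)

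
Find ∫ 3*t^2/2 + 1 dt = t^3/2 + t + C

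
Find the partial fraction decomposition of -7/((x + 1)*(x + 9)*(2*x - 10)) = -1/(32*(x + 9)) + 7/(96*(x + 1)) - 1/(24*(x - 5))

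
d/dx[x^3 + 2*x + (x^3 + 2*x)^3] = 9*x^8 + 42*x^6 + 60*x^4 + 27*x^2 + 2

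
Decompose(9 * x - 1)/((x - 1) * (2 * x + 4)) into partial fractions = 19/(6*(x + 2)) + 4/(3*(x - 1))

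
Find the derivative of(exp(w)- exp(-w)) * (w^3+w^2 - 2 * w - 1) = (w^3*exp(2*w) + w^3 + 4*w^2*exp(2*w) - 2*w^2 - 4*w - 3*exp(2*w) + 1)*exp(-w)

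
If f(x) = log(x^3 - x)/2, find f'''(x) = (3*x^6 + 3*x^4 + 3*x^2 - 1)/(x^9 - 3*x^7 + 3*x^5 - x^3)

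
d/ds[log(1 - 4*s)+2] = 4/(4*s - 1)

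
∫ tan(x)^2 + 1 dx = tan(x) + C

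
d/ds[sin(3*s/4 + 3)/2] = 3*cos(3*s/4 + 3)/8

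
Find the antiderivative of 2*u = u^2 + C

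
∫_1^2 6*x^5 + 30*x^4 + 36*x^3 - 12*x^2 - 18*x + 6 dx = 335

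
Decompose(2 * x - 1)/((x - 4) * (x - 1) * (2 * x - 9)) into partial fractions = 32/(7*(2*x - 9)) + 1/(21*(x - 1)) - 7/(3*(x - 4))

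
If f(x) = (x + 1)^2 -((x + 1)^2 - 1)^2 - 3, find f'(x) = -4*x^3 - 12*x^2 - 6*x + 2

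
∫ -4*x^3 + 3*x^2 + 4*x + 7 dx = -x^4 + x^3 + 2*x^2 + 7*x + C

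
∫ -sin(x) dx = cos(x) + C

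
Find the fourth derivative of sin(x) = sin(x)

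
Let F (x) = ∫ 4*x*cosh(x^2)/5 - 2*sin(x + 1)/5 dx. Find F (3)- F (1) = -2*sinh(1)/5 + 2*cos(4)/5 - 2*cos(2)/5 + 2*sinh(9)/5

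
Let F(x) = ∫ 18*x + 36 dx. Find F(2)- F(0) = 108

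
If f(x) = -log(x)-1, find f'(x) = -1/x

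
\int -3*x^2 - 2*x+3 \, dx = -x^3 - x^2 + 3*x + C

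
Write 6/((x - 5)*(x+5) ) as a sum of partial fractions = -3/(5*(x + 5)) + 3/(5*(x - 5))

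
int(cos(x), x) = sin(x) + C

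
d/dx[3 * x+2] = 3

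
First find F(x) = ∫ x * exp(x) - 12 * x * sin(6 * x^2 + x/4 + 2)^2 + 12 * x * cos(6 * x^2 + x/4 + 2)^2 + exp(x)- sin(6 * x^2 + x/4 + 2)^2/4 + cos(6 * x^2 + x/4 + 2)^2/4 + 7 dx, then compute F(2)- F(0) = sin(53)/2 - sin(4)/2 + 14 + 2*exp(2)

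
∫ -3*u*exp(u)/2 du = 3*(1 - u)*exp(u)/2 + C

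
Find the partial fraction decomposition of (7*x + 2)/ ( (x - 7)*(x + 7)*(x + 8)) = -18/(5*(x + 8)) + 47/(14*(x + 7)) + 17/(70*(x - 7))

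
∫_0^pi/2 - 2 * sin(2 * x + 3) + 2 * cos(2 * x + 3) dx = -2*sin(3) - 2*cos(3)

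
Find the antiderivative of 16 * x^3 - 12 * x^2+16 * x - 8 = 4*x^4 - 4*x^3 + 8*x^2 - 8*x + C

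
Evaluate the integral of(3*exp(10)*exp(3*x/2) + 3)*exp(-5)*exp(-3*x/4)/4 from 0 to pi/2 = -exp(5) - exp(-5 - 3*pi/8) + exp(-5) + exp(3*pi/8 + 5)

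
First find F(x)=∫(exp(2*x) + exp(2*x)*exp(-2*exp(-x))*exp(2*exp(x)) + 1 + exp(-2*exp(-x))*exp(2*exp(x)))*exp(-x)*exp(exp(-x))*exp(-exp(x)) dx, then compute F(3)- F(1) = -exp(E - exp(-1)) - exp(-exp(3) + exp(-3)) + exp(-E + exp(-1)) + exp(-exp(-3) + exp(3))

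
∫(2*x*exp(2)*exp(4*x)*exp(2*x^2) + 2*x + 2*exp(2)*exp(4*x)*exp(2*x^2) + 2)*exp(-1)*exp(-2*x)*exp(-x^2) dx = 2*sinh((x + 1)^2) + C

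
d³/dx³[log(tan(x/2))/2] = (tan(x/2)^6 + tan(x/2)^4 + tan(x/2)^2 + 1)/(8*tan(x/2)^3)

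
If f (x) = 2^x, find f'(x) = 2^x*log(2)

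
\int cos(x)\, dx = sin(x) + C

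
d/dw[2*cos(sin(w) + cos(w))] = -2*sqrt(2)*sin(sqrt(2)*sin(w + pi/4))*cos(w + pi/4)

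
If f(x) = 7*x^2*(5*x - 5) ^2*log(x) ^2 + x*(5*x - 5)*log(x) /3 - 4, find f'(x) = 700*x^3*log(x)^2 + 350*x^3*log(x) - 1050*x^2*log(x)^2 - 700*x^2*log(x) + 350*x*log(x)^2 + 1060*x*log(x)/3 + 5*x/3 - 5*log(x)/3 - 5/3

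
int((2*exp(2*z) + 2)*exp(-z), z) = 4*sinh(z) + C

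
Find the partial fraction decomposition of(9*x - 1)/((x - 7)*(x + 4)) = 37/(11*(x + 4)) + 62/(11*(x - 7))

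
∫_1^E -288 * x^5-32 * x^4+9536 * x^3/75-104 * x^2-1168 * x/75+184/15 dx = -4*(-2*E + 2 + 2*exp(2)/5 + 6*exp(3))^2/3 - 24*exp(3)/5 - 8*exp(2)/25 + 8*E/5 + 872/15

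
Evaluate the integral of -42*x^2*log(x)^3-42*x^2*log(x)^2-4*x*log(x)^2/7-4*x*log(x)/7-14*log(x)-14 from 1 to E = -14*exp(3) - 14*E - 2*exp(2)/7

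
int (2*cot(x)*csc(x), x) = -2*csc(x) + C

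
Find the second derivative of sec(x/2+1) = tan(x/2 + 1)^2*sec(x/2 + 1)/2 + sec(x/2 + 1)/4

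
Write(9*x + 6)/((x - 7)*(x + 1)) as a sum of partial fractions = 3/(8*(x + 1)) + 69/(8*(x - 7))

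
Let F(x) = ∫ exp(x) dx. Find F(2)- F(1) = -E + exp(2)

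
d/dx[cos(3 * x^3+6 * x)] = -3*(3*x^2 + 2)*sin(3*x*(x^2 + 2))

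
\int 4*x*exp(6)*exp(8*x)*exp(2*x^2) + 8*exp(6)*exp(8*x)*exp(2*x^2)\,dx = exp(2*(x + 2)^2 - 2) + C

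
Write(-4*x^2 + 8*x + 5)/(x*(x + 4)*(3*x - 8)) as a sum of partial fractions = -19/(160*(3*x - 8)) - 91/(80*(x + 4)) - 5/(32*x)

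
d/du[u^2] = 2*u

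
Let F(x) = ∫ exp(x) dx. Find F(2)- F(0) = -1 + exp(2)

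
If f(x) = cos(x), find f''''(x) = cos(x)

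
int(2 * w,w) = w^2 + C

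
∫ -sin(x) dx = cos(x) + C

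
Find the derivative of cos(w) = -sin(w)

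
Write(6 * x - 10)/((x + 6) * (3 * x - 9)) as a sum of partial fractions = 46/(27*(x + 6)) + 8/(27*(x - 3))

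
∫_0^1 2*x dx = 1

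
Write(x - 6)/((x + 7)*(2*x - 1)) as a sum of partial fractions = -11/(15*(2*x - 1)) + 13/(15*(x + 7))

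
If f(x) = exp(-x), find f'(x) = -exp(-x)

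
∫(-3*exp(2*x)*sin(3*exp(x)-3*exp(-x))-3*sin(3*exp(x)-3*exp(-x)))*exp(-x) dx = cos(6*sinh(x)) + C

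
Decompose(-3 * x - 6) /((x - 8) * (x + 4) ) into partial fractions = -1/(2*(x + 4)) - 5/(2*(x - 8))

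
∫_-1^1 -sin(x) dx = 0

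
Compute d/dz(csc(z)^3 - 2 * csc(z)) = (2 - 3/sin(z)^2)*cos(z)/sin(z)^2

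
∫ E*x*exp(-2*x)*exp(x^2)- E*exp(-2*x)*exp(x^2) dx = exp((x - 1)^2)/2 + C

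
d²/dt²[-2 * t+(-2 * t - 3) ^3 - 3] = -48*t - 72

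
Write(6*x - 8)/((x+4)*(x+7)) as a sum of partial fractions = 50/(3*(x + 7)) - 32/(3*(x + 4))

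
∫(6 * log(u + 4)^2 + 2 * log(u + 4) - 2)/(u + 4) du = (2*log(u + 4)^2 + log(u + 4) - 2)*log(u + 4) + C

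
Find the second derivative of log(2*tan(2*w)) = 4*(tan(2*w)^4 - 1)/tan(2*w)^2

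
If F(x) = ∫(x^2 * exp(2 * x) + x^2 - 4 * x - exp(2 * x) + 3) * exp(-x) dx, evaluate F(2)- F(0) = -exp(-2) + exp(2)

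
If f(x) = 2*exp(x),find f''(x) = 2*exp(x)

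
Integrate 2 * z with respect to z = z^2 + C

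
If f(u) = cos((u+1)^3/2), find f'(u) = -3*(u + 1)^2*sin(u^3/2 + 3*u^2/2 + 3*u/2 + 1/2)/2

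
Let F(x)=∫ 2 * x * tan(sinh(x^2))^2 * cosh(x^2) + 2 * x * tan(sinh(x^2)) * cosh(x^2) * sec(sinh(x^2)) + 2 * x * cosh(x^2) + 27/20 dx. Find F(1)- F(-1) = 27/10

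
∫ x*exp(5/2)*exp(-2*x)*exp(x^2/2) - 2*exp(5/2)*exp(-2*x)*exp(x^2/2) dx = exp((x - 2)^2/2 + 1/2) + C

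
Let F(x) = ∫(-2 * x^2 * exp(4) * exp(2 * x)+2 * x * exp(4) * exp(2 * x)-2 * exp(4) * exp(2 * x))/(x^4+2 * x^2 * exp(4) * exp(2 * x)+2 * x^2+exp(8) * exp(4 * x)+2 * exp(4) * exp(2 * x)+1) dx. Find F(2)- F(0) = -exp(-4)/(exp(-4) + 1) + 5*exp(-8)/(5*exp(-8) + 1)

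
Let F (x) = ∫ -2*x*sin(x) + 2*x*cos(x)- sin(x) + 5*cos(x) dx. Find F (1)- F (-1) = 4*cos(1) + 6*sin(1)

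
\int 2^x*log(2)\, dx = 2^x + C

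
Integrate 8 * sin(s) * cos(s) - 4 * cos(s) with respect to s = (2*sin(s) - 1)^2 + C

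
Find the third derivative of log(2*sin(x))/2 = cos(x)/sin(x)^3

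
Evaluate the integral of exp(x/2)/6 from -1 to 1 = -exp(-1/2)/3 + exp(1/2)/3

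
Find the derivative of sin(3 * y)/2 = 3*cos(3*y)/2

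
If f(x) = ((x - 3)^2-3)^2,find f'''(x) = 24*x - 72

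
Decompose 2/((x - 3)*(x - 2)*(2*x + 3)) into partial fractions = 8/(63*(2*x + 3)) - 2/(7*(x - 2)) + 2/(9*(x - 3))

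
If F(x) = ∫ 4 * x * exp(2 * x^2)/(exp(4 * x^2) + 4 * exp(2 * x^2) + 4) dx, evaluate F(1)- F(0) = -2/3 + (1 + exp(2))/(2 + exp(2))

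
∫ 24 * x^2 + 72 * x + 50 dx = 8*x^3 + 36*x^2 + 50*x + C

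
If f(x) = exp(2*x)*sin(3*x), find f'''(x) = (-46*sin(3*x) + 9*cos(3*x))*exp(2*x)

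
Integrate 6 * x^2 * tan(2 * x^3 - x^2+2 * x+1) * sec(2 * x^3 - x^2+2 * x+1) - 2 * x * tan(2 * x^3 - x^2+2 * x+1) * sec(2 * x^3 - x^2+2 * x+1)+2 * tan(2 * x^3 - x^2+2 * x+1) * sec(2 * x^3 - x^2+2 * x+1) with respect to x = sec(2*x^3 - x^2 + 2*x + 1) + C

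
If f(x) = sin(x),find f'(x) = cos(x)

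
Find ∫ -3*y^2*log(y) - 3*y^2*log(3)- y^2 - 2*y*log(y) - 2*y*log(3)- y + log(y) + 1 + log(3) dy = -y*(y^2 + y - 1)*log(3*y) + C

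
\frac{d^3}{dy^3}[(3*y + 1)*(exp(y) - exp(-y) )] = (3*y*exp(2*y) + 3*y + 10*exp(2*y) - 8)*exp(-y)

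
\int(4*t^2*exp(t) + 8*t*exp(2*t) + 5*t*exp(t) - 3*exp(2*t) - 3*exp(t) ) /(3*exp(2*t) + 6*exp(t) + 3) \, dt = t*(4*t - 3)*exp(t)/(3*(exp(t) + 1)) + C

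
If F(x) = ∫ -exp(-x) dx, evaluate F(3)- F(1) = -exp(-1) + exp(-3)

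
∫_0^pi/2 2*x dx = pi^2/4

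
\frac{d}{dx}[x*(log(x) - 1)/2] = log(x)/2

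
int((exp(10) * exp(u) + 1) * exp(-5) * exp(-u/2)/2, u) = 2*sinh(u/2 + 5) + C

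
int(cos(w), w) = sin(w) + C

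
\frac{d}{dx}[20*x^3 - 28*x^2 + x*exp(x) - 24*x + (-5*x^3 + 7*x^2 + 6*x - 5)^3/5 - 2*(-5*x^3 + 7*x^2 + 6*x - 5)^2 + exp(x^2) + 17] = -225*x^8 + 840*x^7 - 399*x^6 - 9252*x^5/5 + 2092*x^4 + 4124*x^3/5 - 7977*x^2/5 + x*exp(x) + 2*x*exp(x^2) + 74*x + exp(x) + 186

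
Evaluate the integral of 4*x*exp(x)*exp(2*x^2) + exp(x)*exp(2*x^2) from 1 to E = -exp(3) + exp(E + 2*exp(2))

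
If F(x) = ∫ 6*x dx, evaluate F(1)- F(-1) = 0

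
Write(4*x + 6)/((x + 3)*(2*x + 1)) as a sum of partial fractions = 8/(5*(2*x + 1)) + 6/(5*(x + 3))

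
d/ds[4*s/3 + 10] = 4/3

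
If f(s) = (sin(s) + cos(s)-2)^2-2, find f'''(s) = -8*cos(2*s) + 4*sqrt(2)*cos(s + pi/4)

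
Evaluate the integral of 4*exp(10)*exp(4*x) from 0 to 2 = -exp(10) + exp(18)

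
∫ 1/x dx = log(x) + C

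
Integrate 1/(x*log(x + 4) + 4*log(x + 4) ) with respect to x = log(2*log(x + 4)) + C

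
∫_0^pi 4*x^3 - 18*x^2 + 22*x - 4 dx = (-2 + pi)^2*(-2 + (-1 + pi)^2) + 4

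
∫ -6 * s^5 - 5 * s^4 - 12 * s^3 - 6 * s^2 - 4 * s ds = -s^6 - s^5 - 3*s^4 - 2*s^3 - 2*s^2 + C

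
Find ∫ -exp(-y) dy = exp(-y) + C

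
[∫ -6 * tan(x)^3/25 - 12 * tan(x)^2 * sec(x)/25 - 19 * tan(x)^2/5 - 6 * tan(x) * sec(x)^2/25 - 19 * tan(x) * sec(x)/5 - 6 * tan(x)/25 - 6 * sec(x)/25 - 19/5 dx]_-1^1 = -2*(12*sin(1) + 95*sin(2))/(25*(cos(2) + 1))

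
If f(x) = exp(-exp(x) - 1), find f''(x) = (exp(2*x) - exp(x))*exp(-exp(x) - 1)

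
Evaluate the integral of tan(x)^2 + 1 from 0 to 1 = tan(1)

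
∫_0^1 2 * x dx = 1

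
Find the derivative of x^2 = 2*x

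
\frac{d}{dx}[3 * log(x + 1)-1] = 3/(x + 1)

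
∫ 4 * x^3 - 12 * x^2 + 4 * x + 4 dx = x^4 - 4*x^3 + 2*x^2 + 4*x + C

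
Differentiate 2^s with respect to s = 2^s*log(2)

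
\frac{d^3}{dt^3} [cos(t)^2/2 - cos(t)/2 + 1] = (4*cos(t) - 1/2)*sin(t)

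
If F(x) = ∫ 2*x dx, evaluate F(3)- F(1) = 8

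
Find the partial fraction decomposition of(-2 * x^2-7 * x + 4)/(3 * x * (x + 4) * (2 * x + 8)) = -3/(8*(x + 4)) + 1/(24*x)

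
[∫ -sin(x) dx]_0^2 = -1 + cos(2)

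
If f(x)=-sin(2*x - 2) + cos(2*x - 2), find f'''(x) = 8*sin(2*x - 2) + 8*cos(2*x - 2)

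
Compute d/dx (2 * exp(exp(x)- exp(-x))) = (2*exp(exp(x) - exp(-x)) + 2*exp(2*x + exp(x) - exp(-x)))*exp(-x)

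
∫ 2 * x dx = x^2 + C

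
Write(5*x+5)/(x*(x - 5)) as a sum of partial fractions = 6/(x - 5) - 1/x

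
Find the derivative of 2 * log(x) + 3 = 2/x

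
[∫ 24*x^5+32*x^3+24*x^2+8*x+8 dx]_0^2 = 480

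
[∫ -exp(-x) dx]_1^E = -exp(-1) + exp(-E)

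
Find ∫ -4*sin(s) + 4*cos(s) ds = 4*sqrt(2)*sin(s + pi/4) + C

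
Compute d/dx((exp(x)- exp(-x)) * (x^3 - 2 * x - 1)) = (x^3*exp(2*x) + x^3 + 3*x^2*exp(2*x) - 3*x^2 - 2*x*exp(2*x) - 2*x - 3*exp(2*x) + 1)*exp(-x)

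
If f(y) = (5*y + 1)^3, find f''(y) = 750*y + 150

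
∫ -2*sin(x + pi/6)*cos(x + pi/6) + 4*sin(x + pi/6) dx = (cos(x + pi/6) - 2)^2 + C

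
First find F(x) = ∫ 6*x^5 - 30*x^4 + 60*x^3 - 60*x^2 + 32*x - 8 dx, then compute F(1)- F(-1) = -68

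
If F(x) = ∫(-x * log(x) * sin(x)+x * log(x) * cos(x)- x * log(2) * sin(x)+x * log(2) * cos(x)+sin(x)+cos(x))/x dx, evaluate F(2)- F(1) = sqrt(2)*(-sin(pi/4 + 1) + 2*sin(pi/4 + 2))*log(2)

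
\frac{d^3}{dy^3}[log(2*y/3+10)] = 2/(y^3 + 45*y^2 + 675*y + 3375)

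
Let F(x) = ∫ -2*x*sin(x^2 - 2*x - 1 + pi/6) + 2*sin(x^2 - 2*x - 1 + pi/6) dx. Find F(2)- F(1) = -sin(pi/3 + 2) + sin(1 + pi/3)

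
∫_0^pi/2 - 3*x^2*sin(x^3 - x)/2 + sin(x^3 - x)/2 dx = -1/2 + sin(pi^3/8)/2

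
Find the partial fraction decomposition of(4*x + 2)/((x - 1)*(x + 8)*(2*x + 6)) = -1/(3*(x + 8)) + 1/(4*(x + 3)) + 1/(12*(x - 1))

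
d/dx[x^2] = 2*x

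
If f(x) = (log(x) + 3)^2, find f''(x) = (-2*log(x) - 4)/x^2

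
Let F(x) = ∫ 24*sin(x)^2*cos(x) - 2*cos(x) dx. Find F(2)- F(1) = -4*sin(1) + 2*sin(3) - 2*sin(6) + 4*sin(2)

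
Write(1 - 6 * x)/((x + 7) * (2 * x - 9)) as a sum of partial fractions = -52/(23*(2*x - 9)) - 43/(23*(x + 7))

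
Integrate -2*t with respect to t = -t^2 + C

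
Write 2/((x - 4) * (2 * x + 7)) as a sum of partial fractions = -4/(15*(2*x + 7)) + 2/(15*(x - 4))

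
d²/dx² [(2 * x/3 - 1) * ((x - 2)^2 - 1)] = 4*x - 22/3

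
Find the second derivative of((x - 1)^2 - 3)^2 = 12*x^2 - 24*x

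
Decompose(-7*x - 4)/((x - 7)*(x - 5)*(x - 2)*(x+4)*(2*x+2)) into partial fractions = 2/(297*(x + 4)) - 1/(288*(x + 1)) - 1/(30*(x - 2)) + 13/(216*(x - 5)) - 53/(1760*(x - 7))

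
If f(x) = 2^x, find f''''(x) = 2^x*log(2)^4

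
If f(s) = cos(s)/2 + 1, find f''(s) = -cos(s)/2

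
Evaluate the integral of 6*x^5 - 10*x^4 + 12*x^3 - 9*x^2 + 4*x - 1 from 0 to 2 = 30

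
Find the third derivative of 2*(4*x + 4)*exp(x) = 8*x*exp(x) + 32*exp(x)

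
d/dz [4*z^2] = 8*z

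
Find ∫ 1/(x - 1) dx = log(1 - x) + C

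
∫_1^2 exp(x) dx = -E + exp(2)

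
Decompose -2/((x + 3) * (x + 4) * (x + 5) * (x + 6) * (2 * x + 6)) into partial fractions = -1/(18*(x + 6)) + 1/(4*(x + 5)) - 1/(2*(x + 4)) + 11/(36*(x + 3)) - 1/(6*(x + 3)^2)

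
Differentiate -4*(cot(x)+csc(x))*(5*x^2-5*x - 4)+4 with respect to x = 20*x^2*cos(x)/sin(x)^2 + 20*x^2/sin(x)^2 - 40*x/tan(x) - 40*x/sin(x) - 20*x*cos(x)/sin(x)^2 - 20*x/sin(x)^2 + 20/tan(x) + 20/sin(x) - 16*cos(x)/sin(x)^2 - 16/sin(x)^2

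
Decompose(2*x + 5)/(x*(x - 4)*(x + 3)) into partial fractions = -1/(21*(x + 3)) + 13/(28*(x - 4)) - 5/(12*x)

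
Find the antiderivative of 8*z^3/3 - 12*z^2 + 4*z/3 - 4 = 2*z^4/3 - 4*z^3 + 2*z^2/3 - 4*z + C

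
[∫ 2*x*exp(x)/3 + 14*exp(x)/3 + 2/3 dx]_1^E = -14*E/3 - 14/3 + (1 + exp(E))*(2*E/3 + 4)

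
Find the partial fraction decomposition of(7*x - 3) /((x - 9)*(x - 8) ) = -53/(x - 8) + 60/(x - 9)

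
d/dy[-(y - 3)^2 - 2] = 6 - 2*y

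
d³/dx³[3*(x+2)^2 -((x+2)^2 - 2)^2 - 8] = -24*x - 48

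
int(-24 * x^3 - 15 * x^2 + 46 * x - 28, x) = -6*x^4 - 5*x^3 + 23*x^2 - 28*x + C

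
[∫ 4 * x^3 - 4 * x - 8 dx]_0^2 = -8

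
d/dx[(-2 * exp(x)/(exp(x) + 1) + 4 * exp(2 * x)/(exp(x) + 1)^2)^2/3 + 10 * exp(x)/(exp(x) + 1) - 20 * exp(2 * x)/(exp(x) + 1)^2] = (-66*exp(4*x) - 182*exp(3*x) - 22*exp(2*x) + 30*exp(x))/(3*exp(5*x) + 15*exp(4*x) + 30*exp(3*x) + 30*exp(2*x) + 15*exp(x) + 3)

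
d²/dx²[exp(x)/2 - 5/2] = exp(x)/2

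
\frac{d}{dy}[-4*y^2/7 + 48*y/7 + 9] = 48/7 - 8*y/7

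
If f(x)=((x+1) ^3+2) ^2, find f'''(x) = 120*x^3 + 360*x^2 + 360*x + 144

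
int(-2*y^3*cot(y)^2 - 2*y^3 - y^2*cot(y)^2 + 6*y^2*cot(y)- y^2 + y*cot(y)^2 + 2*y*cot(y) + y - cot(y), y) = y*(2*y^2 + y - 1)*cot(y) + C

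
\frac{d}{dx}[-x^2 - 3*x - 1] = -2*x - 3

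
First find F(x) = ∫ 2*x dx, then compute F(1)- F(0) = 1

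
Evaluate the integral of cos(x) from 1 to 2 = -sin(1) + sin(2)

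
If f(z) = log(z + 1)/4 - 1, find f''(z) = -1/(4*z^2 + 8*z + 4)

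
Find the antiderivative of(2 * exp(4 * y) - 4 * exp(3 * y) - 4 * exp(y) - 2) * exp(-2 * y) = ((exp(y) - 2)*exp(y) - 1)^2*exp(-2*y) + C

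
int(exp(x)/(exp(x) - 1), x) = log(2*exp(x) - 2) + C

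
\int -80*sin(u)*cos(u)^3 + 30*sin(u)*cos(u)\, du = 5*cos(2*u)/2 + 5*cos(4*u)/2 + C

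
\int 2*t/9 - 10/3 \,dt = t^2/9 - 10*t/3 + C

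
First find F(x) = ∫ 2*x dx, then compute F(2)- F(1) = 3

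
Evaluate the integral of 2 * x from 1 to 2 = 3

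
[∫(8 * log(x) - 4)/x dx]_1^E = 0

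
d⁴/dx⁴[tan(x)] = 24*tan(x)^5 + 40*tan(x)^3 + 16*tan(x)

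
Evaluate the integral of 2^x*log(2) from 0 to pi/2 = -1 + 2^(pi/2)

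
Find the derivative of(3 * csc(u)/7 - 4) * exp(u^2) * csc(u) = 2*(-4*u + 3*u/(7*sin(u)) + 2*cos(u)/sin(u) - 3*cos(u)/(7*sin(u)^2))*exp(u^2)/sin(u)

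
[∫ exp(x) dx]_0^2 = -1 + exp(2)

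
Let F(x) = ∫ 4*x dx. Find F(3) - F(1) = 16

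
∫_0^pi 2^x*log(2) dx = -1 + 2^pi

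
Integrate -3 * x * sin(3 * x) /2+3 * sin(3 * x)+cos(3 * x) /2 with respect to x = (x/2 - 1)*cos(3*x) + C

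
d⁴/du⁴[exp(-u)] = exp(-u)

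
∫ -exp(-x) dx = exp(-x) + C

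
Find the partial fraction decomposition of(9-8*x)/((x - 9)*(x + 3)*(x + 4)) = 41/(13*(x + 4)) - 11/(4*(x + 3)) - 21/(52*(x - 9))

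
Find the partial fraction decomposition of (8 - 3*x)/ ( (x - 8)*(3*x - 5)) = -9/(19*(3*x - 5)) - 16/(19*(x - 8))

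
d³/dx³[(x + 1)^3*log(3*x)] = (6*x^3*log(x) + 6*x^3*log(3) + 11*x^3 + 6*x^2 - 3*x + 2)/x^3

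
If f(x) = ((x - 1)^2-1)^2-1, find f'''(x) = 24*x - 24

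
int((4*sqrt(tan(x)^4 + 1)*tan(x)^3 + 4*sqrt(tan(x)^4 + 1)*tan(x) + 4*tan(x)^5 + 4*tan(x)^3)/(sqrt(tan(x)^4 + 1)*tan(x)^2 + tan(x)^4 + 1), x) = 2*log(sqrt(tan(x)^4 + 1) + tan(x)^2) + C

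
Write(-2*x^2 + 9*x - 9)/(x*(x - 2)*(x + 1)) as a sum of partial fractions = -20/(3*(x + 1)) + 1/(6*(x - 2)) + 9/(2*x)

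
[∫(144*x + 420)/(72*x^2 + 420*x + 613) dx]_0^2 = -log(1226) + log(3482)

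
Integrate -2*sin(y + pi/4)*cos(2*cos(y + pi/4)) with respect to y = sin(2*cos(y + pi/4)) + C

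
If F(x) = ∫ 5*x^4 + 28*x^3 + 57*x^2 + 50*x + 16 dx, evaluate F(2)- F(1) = 360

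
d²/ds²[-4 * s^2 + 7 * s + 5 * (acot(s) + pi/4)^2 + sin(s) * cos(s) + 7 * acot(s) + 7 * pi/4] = (-2*s^4*sin(2*s) - 8*s^4 - 4*s^2*sin(2*s) - 16*s^2 + 20*s*acot(s) + 14*s + 5*pi*s - 2*sin(2*s) + 2)/(s^4 + 2*s^2 + 1)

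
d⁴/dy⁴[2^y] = 2^y*log(2)^4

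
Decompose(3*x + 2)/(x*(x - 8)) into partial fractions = 13/(4*(x - 8)) - 1/(4*x)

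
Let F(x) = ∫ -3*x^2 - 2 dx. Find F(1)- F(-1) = -6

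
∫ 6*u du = 3*u^2 + C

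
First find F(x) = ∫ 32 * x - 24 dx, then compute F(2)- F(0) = 16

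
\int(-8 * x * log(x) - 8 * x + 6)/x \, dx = 2*(3 - 4*x)*log(x) + C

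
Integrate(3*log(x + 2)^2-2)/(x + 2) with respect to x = (log(x + 2)^2 - 2)*log(x + 2) + C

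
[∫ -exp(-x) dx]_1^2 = -exp(-1) + exp(-2)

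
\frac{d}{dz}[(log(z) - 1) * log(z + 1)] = (z*log(z) + z*log(z + 1) - z + log(z + 1))/(z^2 + z)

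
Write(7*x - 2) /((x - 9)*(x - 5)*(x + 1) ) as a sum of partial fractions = -3/(20*(x + 1)) - 11/(8*(x - 5)) + 61/(40*(x - 9))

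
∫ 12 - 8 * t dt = -4*t^2 + 12*t + C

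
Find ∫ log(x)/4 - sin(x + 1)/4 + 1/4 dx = x*log(x)/4 + cos(x + 1)/4 + C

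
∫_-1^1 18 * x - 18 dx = -36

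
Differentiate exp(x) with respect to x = exp(x)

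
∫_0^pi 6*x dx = 3*pi^2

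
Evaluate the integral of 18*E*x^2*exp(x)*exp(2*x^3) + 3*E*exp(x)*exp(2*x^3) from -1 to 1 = -3*exp(-2) + 3*exp(4)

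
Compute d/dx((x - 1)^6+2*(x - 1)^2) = 6*x^5 - 30*x^4 + 60*x^3 - 60*x^2 + 34*x - 10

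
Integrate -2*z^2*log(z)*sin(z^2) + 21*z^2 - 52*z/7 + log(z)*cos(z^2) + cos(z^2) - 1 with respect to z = z*(49*z^2 - 26*z + 7*log(z)*cos(z^2) - 7)/7 + C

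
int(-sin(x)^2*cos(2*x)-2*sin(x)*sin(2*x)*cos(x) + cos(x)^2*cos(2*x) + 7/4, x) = 7*x/4 + sin(4*x)/4 + C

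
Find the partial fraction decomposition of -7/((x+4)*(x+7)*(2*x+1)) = -4/(13*(2*x + 1)) - 7/(39*(x + 7)) + 1/(3*(x + 4))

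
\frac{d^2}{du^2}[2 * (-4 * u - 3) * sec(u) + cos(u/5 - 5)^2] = -16*u*tan(u)^2*sec(u) - 8*u*sec(u) + 2*sin(u/5 - 5)^2/25 - 2*cos(u/5 - 5)^2/25 - 12*tan(u)^2*sec(u) - 16*tan(u)*sec(u) - 6*sec(u)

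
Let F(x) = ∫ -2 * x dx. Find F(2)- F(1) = -3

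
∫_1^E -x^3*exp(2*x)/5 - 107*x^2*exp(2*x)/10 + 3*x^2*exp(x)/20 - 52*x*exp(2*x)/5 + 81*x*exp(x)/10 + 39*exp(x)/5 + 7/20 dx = (E/20 + 13/5)*(-2*exp(2 + 2*E) + 7 + 3*exp(1 + E)) - 159*E/20 - 371/20 + 53*exp(2)/10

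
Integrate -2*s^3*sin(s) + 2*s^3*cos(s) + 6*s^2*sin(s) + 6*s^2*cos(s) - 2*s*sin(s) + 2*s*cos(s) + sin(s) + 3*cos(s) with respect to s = sqrt(2)*(2*s^3 + 2*s + 1)*sin(s + pi/4) + C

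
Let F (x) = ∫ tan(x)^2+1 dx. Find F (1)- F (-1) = 2*tan(1)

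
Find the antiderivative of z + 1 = z^2/2 + z + C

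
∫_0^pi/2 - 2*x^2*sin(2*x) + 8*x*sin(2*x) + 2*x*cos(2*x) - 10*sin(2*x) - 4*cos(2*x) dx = -6 - (-2 + pi/2)^2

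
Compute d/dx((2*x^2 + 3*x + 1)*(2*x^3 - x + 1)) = 20*x^4 + 24*x^3 - 2*x + 2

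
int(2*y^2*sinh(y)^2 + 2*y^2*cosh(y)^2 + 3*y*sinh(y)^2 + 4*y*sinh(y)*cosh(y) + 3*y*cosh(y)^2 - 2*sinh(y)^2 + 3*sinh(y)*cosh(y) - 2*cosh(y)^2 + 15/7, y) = 15*y/7 + (2*y^2 + 3*y - 2)*sinh(2*y)/2 + C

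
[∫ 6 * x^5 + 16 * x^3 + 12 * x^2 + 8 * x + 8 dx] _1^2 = 171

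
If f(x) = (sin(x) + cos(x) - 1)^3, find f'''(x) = -27*sqrt(2)*sin(3*x + pi/4)/2 + 24*cos(2*x) - 9*sqrt(2)*cos(x + pi/4)/2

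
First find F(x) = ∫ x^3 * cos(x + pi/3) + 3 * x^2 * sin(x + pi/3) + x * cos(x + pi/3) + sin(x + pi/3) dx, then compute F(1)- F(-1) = 2*sqrt(3)*cos(1)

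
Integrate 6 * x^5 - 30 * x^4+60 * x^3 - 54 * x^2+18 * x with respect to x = x^6 - 6*x^5 + 15*x^4 - 18*x^3 + 9*x^2 + C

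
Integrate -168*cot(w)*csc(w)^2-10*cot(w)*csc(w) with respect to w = 2*(42*csc(w) + 5)*csc(w) + C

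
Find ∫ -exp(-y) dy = exp(-y) + C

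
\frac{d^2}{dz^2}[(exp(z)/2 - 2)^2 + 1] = exp(2*z) - 2*exp(z)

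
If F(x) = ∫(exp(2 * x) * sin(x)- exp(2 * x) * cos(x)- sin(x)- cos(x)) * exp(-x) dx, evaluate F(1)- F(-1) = (-2*E + 2*exp(-1))*cos(1)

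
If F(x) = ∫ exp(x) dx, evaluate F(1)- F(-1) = E - exp(-1)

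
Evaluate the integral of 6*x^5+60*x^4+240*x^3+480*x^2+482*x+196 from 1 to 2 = 3374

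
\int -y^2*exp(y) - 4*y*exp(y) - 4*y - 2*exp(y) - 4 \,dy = -y*(y + 2)*(exp(y) + 2) + C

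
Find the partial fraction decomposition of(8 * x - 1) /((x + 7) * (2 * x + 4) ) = 57/(10*(x + 7)) - 17/(10*(x + 2))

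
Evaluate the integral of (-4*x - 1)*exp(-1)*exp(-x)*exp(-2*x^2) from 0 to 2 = -exp(-1) + exp(-11)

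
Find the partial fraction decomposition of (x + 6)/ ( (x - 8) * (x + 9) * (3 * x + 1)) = -51/(650*(3*x + 1)) - 3/(442*(x + 9)) + 14/(425*(x - 8))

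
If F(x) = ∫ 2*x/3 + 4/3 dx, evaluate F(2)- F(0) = 4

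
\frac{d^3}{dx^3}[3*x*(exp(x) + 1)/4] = 3*x*exp(x)/4 + 9*exp(x)/4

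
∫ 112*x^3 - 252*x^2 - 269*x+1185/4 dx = 28*x^4 - 84*x^3 - 269*x^2/2 + 1185*x/4 + C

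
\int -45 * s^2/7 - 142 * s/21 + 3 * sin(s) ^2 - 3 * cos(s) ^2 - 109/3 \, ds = -15*s^3/7 - 71*s^2/21 - 109*s/3 - 3*sin(2*s)/2 + C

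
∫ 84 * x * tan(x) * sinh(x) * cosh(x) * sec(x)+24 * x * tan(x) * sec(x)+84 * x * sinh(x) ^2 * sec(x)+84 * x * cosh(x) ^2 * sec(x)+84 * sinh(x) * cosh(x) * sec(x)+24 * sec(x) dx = 6*x*(7*sinh(2*x) + 4)*sec(x) + C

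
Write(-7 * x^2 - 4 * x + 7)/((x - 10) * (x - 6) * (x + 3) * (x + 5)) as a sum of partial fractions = 74/(165*(x + 5)) - 22/(117*(x + 3)) + 269/(396*(x - 6)) - 733/(780*(x - 10))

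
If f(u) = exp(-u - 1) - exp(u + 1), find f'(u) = (-exp(2*u + 2) - 1)*exp(-u - 1)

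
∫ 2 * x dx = x^2 + C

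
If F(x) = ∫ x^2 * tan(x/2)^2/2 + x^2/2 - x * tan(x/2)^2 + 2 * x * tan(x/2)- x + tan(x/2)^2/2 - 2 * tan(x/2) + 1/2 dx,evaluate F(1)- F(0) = 0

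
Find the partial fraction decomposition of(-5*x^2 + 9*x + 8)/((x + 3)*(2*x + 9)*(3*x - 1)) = 47/(145*(3*x - 1)) - 535/(87*(2*x + 9)) + 32/(15*(x + 3))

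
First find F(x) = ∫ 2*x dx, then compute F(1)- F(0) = 1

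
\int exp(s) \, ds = exp(s) + C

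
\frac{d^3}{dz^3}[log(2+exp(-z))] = (-4*exp(2*z) + 2*exp(z))/(8*exp(3*z) + 12*exp(2*z) + 6*exp(z) + 1)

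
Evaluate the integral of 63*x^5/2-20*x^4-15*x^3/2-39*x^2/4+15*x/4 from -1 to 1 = -29/2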